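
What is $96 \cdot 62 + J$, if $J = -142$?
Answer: $5810$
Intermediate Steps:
$96 \cdot 62 + J = 96 \cdot 62 - 142 = 5952 - 142 = 5810$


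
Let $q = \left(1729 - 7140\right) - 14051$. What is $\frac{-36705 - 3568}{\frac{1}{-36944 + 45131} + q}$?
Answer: $\frac{329715051}{159335393} \approx 2.0693$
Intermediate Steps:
$q = -19462$ ($q = -5411 - 14051 = -19462$)
$\frac{-36705 - 3568}{\frac{1}{-36944 + 45131} + q} = \frac{-36705 - 3568}{\frac{1}{-36944 + 45131} - 19462} = - \frac{40273}{\frac{1}{8187} - 19462} = - \frac{40273}{- \frac{159335393}{8187}} = \left(-40273\right) \left(- \frac{8187}{159335393}\right) = \frac{329715051}{159335393}$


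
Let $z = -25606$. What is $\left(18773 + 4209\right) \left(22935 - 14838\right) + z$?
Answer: $186059648$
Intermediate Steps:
$\left(18773 + 4209\right) \left(22935 - 14838\right) + z = \left(18773 + 4209\right) \left(22935 - 14838\right) - 25606 = 22982 \cdot 8097 - 25606 = 186085254 - 25606 = 186059648$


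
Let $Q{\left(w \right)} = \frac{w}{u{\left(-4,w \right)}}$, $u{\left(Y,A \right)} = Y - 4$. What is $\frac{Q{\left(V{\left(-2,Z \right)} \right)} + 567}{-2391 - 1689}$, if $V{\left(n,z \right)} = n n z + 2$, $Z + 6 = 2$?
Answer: $- \frac{455}{3264} \approx -0.1394$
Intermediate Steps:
$Z = -4$ ($Z = -6 + 2 = -4$)
$V{\left(n,z \right)} = 2 + z n^{2}$ ($V{\left(n,z \right)} = n^{2} z + 2 = z n^{2} + 2 = 2 + z n^{2}$)
$u{\left(Y,A \right)} = -4 + Y$ ($u{\left(Y,A \right)} = Y - 4 = -4 + Y$)
$Q{\left(w \right)} = - \frac{w}{8}$ ($Q{\left(w \right)} = \frac{w}{-4 - 4} = \frac{w}{-8} = w \left(- \frac{1}{8}\right) = - \frac{w}{8}$)
$\frac{Q{\left(V{\left(-2,Z \right)} \right)} + 567}{-2391 - 1689} = \frac{- \frac{2 - 4 \left(-2\right)^{2}}{8} + 567}{-2391 - 1689} = \frac{- \frac{2 - 16}{8} + 567}{-4080} = \left(- \frac{2 - 16}{8} + 567\right) \left(- \frac{1}{4080}\right) = \left(\left(- \frac{1}{8}\right) \left(-14\right) + 567\right) \left(- \frac{1}{4080}\right) = \left(\frac{7}{4} + 567\right) \left(- \frac{1}{4080}\right) = \frac{2275}{4} \left(- \frac{1}{4080}\right) = - \frac{455}{3264}$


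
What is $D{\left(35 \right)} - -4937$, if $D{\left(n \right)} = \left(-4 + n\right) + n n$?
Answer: $6193$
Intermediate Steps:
$D{\left(n \right)} = -4 + n + n^{2}$ ($D{\left(n \right)} = \left(-4 + n\right) + n^{2} = -4 + n + n^{2}$)
$D{\left(35 \right)} - -4937 = \left(-4 + 35 + 35^{2}\right) - -4937 = \left(-4 + 35 + 1225\right) + 4937 = 1256 + 4937 = 6193$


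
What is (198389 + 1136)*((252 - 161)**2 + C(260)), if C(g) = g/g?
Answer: 1652466050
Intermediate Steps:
C(g) = 1
(198389 + 1136)*((252 - 161)**2 + C(260)) = (198389 + 1136)*((252 - 161)**2 + 1) = 199525*(91**2 + 1) = 199525*(8281 + 1) = 199525*8282 = 1652466050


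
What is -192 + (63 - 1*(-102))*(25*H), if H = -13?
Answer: -53817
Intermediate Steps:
-192 + (63 - 1*(-102))*(25*H) = -192 + (63 - 1*(-102))*(25*(-13)) = -192 + (63 + 102)*(-325) = -192 + 165*(-325) = -192 - 53625 = -53817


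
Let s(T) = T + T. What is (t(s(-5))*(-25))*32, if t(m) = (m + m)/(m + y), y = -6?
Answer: -1000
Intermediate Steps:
s(T) = 2*T
t(m) = 2*m/(-6 + m) (t(m) = (m + m)/(m - 6) = (2*m)/(-6 + m) = 2*m/(-6 + m))
(t(s(-5))*(-25))*32 = ((2*(2*(-5))/(-6 + 2*(-5)))*(-25))*32 = ((2*(-10)/(-6 - 10))*(-25))*32 = ((2*(-10)/(-16))*(-25))*32 = ((2*(-10)*(-1/16))*(-25))*32 = ((5/4)*(-25))*32 = -125/4*32 = -1000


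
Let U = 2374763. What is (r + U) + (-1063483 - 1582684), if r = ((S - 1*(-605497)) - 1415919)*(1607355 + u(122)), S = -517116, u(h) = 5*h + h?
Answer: -2134796871210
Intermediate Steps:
u(h) = 6*h
r = -2134796599806 (r = ((-517116 - 1*(-605497)) - 1415919)*(1607355 + 6*122) = ((-517116 + 605497) - 1415919)*(1607355 + 732) = (88381 - 1415919)*1608087 = -1327538*1608087 = -2134796599806)
(r + U) + (-1063483 - 1582684) = (-2134796599806 + 2374763) + (-1063483 - 1582684) = -2134794225043 - 2646167 = -2134796871210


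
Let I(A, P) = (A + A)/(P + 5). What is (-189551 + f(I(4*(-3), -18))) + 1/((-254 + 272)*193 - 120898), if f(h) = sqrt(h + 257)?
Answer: -22257836625/117424 + sqrt(43745)/13 ≈ -1.8954e+5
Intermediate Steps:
I(A, P) = 2*A/(5 + P) (I(A, P) = (2*A)/(5 + P) = 2*A/(5 + P))
f(h) = sqrt(257 + h)
(-189551 + f(I(4*(-3), -18))) + 1/((-254 + 272)*193 - 120898) = (-189551 + sqrt(257 + 2*(4*(-3))/(5 - 18))) + 1/((-254 + 272)*193 - 120898) = (-189551 + sqrt(257 + 2*(-12)/(-13))) + 1/(18*193 - 120898) = (-189551 + sqrt(257 + 2*(-12)*(-1/13))) + 1/(3474 - 120898) = (-189551 + sqrt(257 + 24/13)) + 1/(-117424) = (-189551 + sqrt(3365/13)) - 1/117424 = (-189551 + sqrt(43745)/13) - 1/117424 = -22257836625/117424 + sqrt(43745)/13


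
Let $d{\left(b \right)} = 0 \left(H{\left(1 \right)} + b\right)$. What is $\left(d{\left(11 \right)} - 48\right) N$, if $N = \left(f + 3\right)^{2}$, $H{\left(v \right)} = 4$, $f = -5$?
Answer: $-192$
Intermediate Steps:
$d{\left(b \right)} = 0$ ($d{\left(b \right)} = 0 \left(4 + b\right) = 0$)
$N = 4$ ($N = \left(-5 + 3\right)^{2} = \left(-2\right)^{2} = 4$)
$\left(d{\left(11 \right)} - 48\right) N = \left(0 - 48\right) 4 = \left(-48\right) 4 = -192$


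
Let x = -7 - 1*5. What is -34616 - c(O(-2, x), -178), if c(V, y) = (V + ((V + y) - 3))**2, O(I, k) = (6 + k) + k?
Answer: -81705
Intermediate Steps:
x = -12 (x = -7 - 5 = -12)
O(I, k) = 6 + 2*k
c(V, y) = (-3 + y + 2*V)**2 (c(V, y) = (V + (-3 + V + y))**2 = (-3 + y + 2*V)**2)
-34616 - c(O(-2, x), -178) = -34616 - (-3 - 178 + 2*(6 + 2*(-12)))**2 = -34616 - (-3 - 178 + 2*(6 - 24))**2 = -34616 - (-3 - 178 + 2*(-18))**2 = -34616 - (-3 - 178 - 36)**2 = -34616 - 1*(-217)**2 = -34616 - 1*47089 = -34616 - 47089 = -81705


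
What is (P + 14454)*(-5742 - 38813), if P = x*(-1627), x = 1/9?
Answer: -5723490745/9 ≈ -6.3594e+8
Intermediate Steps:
x = ⅑ ≈ 0.11111
P = -1627/9 (P = (⅑)*(-1627) = -1627/9 ≈ -180.78)
(P + 14454)*(-5742 - 38813) = (-1627/9 + 14454)*(-5742 - 38813) = (128459/9)*(-44555) = -5723490745/9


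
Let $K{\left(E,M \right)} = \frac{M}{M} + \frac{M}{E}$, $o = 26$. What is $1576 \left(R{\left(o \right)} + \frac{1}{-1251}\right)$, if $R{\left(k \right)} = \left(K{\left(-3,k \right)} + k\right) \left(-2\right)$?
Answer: $- \frac{72292696}{1251} \approx -57788.0$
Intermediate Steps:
$K{\left(E,M \right)} = 1 + \frac{M}{E}$
$R{\left(k \right)} = -2 - \frac{4 k}{3}$ ($R{\left(k \right)} = \left(\frac{-3 + k}{-3} + k\right) \left(-2\right) = \left(- \frac{-3 + k}{3} + k\right) \left(-2\right) = \left(\left(1 - \frac{k}{3}\right) + k\right) \left(-2\right) = \left(1 + \frac{2 k}{3}\right) \left(-2\right) = -2 - \frac{4 k}{3}$)
$1576 \left(R{\left(o \right)} + \frac{1}{-1251}\right) = 1576 \left(\left(-2 - \frac{104}{3}\right) + \frac{1}{-1251}\right) = 1576 \left(\left(-2 - \frac{104}{3}\right) - \frac{1}{1251}\right) = 1576 \left(- \frac{110}{3} - \frac{1}{1251}\right) = 1576 \left(- \frac{45871}{1251}\right) = - \frac{72292696}{1251}$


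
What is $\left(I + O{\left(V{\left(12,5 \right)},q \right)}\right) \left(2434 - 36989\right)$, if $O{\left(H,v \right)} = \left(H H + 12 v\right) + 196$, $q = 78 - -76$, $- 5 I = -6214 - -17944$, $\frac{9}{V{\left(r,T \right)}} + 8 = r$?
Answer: $\frac{164170805}{16} \approx 1.0261 \cdot 10^{7}$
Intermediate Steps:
$V{\left(r,T \right)} = \frac{9}{-8 + r}$
$I = -2346$ ($I = - \frac{-6214 - -17944}{5} = - \frac{-6214 + 17944}{5} = \left(- \frac{1}{5}\right) 11730 = -2346$)
$q = 154$ ($q = 78 + 76 = 154$)
$O{\left(H,v \right)} = 196 + H^{2} + 12 v$ ($O{\left(H,v \right)} = \left(H^{2} + 12 v\right) + 196 = 196 + H^{2} + 12 v$)
$\left(I + O{\left(V{\left(12,5 \right)},q \right)}\right) \left(2434 - 36989\right) = \left(-2346 + \left(196 + \left(\frac{9}{-8 + 12}\right)^{2} + 12 \cdot 154\right)\right) \left(2434 - 36989\right) = \left(-2346 + \left(196 + \left(\frac{9}{4}\right)^{2} + 1848\right)\right) \left(-34555\right) = \left(-2346 + \left(196 + \frac{81}{16} + 1848\right)\right) \left(-34555\right) = \left(-2346 + \frac{32785}{16}\right) \left(-34555\right) = \left(- \frac{4751}{16}\right) \left(-34555\right) = \frac{164170805}{16}$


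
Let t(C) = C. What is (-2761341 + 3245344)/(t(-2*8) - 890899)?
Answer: -484003/890915 ≈ -0.54327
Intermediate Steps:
(-2761341 + 3245344)/(t(-2*8) - 890899) = (-2761341 + 3245344)/(-2*8 - 890899) = 484003/(-16 - 890899) = 484003/(-890915) = 484003*(-1/890915) = -484003/890915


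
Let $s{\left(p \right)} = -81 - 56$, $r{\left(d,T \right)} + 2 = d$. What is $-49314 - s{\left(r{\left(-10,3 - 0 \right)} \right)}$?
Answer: $-49177$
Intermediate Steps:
$r{\left(d,T \right)} = -2 + d$
$s{\left(p \right)} = -137$ ($s{\left(p \right)} = -81 - 56 = -137$)
$-49314 - s{\left(r{\left(-10,3 - 0 \right)} \right)} = -49314 - -137 = -49314 + 137 = -49177$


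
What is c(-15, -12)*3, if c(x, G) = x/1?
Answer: -45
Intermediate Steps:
c(x, G) = x (c(x, G) = x*1 = x)
c(-15, -12)*3 = -15*3 = -45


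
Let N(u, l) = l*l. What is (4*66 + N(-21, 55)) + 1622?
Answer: 4911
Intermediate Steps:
N(u, l) = l²
(4*66 + N(-21, 55)) + 1622 = (4*66 + 55²) + 1622 = (264 + 3025) + 1622 = 3289 + 1622 = 4911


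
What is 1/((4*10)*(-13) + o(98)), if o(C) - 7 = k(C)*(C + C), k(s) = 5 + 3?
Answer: 1/1055 ≈ 0.00094787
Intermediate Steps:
k(s) = 8
o(C) = 7 + 16*C (o(C) = 7 + 8*(C + C) = 7 + 8*(2*C) = 7 + 16*C)
1/((4*10)*(-13) + o(98)) = 1/((4*10)*(-13) + (7 + 16*98)) = 1/(40*(-13) + (7 + 1568)) = 1/(-520 + 1575) = 1/1055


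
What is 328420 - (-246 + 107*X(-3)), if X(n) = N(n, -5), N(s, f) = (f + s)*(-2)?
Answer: 326954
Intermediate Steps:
N(s, f) = -2*f - 2*s
X(n) = 10 - 2*n (X(n) = -2*(-5) - 2*n = 10 - 2*n)
328420 - (-246 + 107*X(-3)) = 328420 - (-246 + 107*(10 - 2*(-3))) = 328420 - (-246 + 107*(10 + 6)) = 328420 - (-246 + 107*16) = 328420 - (-246 + 1712) = 328420 - 1*1466 = 328420 - 1466 = 326954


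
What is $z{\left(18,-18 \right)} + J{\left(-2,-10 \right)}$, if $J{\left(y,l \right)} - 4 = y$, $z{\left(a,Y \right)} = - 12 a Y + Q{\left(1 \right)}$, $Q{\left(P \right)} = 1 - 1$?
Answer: $3890$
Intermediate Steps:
$Q{\left(P \right)} = 0$
$z{\left(a,Y \right)} = - 12 Y a$ ($z{\left(a,Y \right)} = - 12 a Y + 0 = - 12 Y a + 0 = - 12 Y a$)
$J{\left(y,l \right)} = 4 + y$
$z{\left(18,-18 \right)} + J{\left(-2,-10 \right)} = \left(-12\right) \left(-18\right) 18 + \left(4 - 2\right) = 3888 + 2 = 3890$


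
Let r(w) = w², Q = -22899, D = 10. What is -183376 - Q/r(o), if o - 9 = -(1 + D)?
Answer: -710605/4 ≈ -1.7765e+5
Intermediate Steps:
o = -2 (o = 9 - (1 + 10) = 9 - 1*11 = 9 - 11 = -2)
-183376 - Q/r(o) = -183376 - (-22899)/((-2)²) = -183376 - (-22899)/4 = -183376 - 1*(-22899/4) = -183376 + 22899/4 = -710605/4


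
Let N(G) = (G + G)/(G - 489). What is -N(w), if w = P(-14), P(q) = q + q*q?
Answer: 364/307 ≈ 1.1857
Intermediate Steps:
P(q) = q + q²
w = 182 (w = -14*(1 - 14) = -14*(-13) = 182)
N(G) = 2*G/(-489 + G) (N(G) = (2*G)/(-489 + G) = 2*G/(-489 + G))
-N(w) = -2*182/(-489 + 182) = -2*182/(-307) = -2*182*(-1)/307 = -1*(-364/307) = 364/307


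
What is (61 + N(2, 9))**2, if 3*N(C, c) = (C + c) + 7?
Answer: 4489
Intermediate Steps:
N(C, c) = 7/3 + C/3 + c/3 (N(C, c) = ((C + c) + 7)/3 = (7 + C + c)/3 = 7/3 + C/3 + c/3)
(61 + N(2, 9))**2 = (61 + (7/3 + (1/3)*2 + (1/3)*9))**2 = (61 + (7/3 + 2/3 + 3))**2 = (61 + 6)**2 = 67**2 = 4489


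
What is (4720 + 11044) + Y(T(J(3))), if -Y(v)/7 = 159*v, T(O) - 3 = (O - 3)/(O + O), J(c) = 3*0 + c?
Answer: 12425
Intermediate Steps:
J(c) = c (J(c) = 0 + c = c)
T(O) = 3 + (-3 + O)/(2*O) (T(O) = 3 + (O - 3)/(O + O) = 3 + (-3 + O)/((2*O)) = 3 + (-3 + O)*(1/(2*O)) = 3 + (-3 + O)/(2*O))
Y(v) = -1113*v
(4720 + 11044) + Y(T(J(3))) = (4720 + 11044) - 1113*(-3 + 7*3)/(2*3) = 15764 - 1113*(-3 + 21)/(2*3) = 15764 - 1113*18/(2*3) = 15764 - 1113*3 = 15764 - 3339 = 12425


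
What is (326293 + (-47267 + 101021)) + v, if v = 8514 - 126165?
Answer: 262396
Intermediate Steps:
v = -117651
(326293 + (-47267 + 101021)) + v = (326293 + (-47267 + 101021)) - 117651 = (326293 + 53754) - 117651 = 380047 - 117651 = 262396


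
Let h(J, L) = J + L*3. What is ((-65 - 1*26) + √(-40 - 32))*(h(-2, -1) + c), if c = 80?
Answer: -6825 + 450*I*√2 ≈ -6825.0 + 636.4*I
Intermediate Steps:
h(J, L) = J + 3*L
((-65 - 1*26) + √(-40 - 32))*(h(-2, -1) + c) = ((-65 - 1*26) + √(-40 - 32))*((-2 + 3*(-1)) + 80) = ((-65 - 26) + √(-72))*((-2 - 3) + 80) = (-91 + 6*I*√2)*(-5 + 80) = (-91 + 6*I*√2)*75 = -6825 + 450*I*√2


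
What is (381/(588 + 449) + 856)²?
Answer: 788638130809/1075369 ≈ 7.3337e+5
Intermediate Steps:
(381/(588 + 449) + 856)² = (381/1037 + 856)² = (888053/1037)² = 788638130809/1075369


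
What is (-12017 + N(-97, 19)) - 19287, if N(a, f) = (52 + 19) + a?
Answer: -31330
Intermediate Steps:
N(a, f) = 71 + a
(-12017 + N(-97, 19)) - 19287 = (-12017 + (71 - 97)) - 19287 = (-12017 - 26) - 19287 = -12043 - 19287 = -31330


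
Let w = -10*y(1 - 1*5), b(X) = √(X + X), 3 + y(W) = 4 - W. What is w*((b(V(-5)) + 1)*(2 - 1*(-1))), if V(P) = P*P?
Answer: -150 - 750*√2 ≈ -1210.7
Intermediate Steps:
y(W) = 1 - W (y(W) = -3 + (4 - W) = 1 - W)
V(P) = P²
b(X) = √2*√X (b(X) = √(2*X) = √2*√X)
w = -50 (w = -10*(1 - (1 - 1*5)) = -10*(1 - (1 - 5)) = -10*(1 - 1*(-4)) = -10*(1 + 4) = -10*5 = -50)
w*((b(V(-5)) + 1)*(2 - 1*(-1))) = -50*(√2*√((-5)²) + 1)*(2 - 1*(-1)) = -50*(√2*√25 + 1)*(2 + 1) = -50*(√2*5 + 1)*3 = -50*(5*√2 + 1)*3 = -50*(1 + 5*√2)*3 = -50*(3 + 15*√2) = -150 - 750*√2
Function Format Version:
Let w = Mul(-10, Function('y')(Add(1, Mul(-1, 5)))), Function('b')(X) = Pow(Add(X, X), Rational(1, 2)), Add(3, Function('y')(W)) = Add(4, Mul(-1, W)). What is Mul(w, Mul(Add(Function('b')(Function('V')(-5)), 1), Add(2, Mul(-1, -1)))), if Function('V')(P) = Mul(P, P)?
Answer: Add(-150, Mul(-750, Pow(2, Rational(1, 2)))) ≈ -1210.7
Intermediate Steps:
Function('y')(W) = Add(1, Mul(-1, W)) (Function('y')(W) = Add(-3, Add(4, Mul(-1, W))) = Add(1, Mul(-1, W)))
Function('V')(P) = Pow(P, 2)
Function('b')(X) = Mul(Pow(2, Rational(1, 2)), Pow(X, Rational(1, 2))) (Function('b')(X) = Pow(Mul(2, X), Rational(1, 2)) = Mul(Pow(2, Rational(1, 2)), Pow(X, Rational(1, 2))))
w = -50 (w = Mul(-10, Add(1, Mul(-1, Add(1, Mul(-1, 5))))) = Mul(-10, Add(1, Mul(-1, Add(1, -5)))) = Mul(-10, Add(1, Mul(-1, -4))) = Mul(-10, Add(1, 4)) = Mul(-10, 5) = -50)
Mul(w, Mul(Add(Function('b')(Function('V')(-5)), 1), Add(2, Mul(-1, -1)))) = Mul(-50, Mul(Add(Mul(Pow(2, Rational(1, 2)), Pow(Pow(-5, 2), Rational(1, 2))), 1), Add(2, Mul(-1, -1)))) = Mul(-50, Mul(Add(Mul(Pow(2, Rational(1, 2)), Pow(25, Rational(1, 2))), 1), Add(2, 1))) = Mul(-50, Mul(Add(Mul(Pow(2, Rational(1, 2)), 5), 1), 3)) = Mul(-50, Mul(Add(Mul(5, Pow(2, Rational(1, 2))), 1), 3)) = Mul(-50, Mul(Add(1, Mul(5, Pow(2, Rational(1, 2)))), 3)) = Mul(-50, Add(3, Mul(15, Pow(2, Rational(1, 2))))) = Add(-150, Mul(-750, Pow(2, Rational(1, 2))))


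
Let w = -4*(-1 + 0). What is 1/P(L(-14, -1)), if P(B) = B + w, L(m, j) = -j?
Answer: 1/5 ≈ 0.20000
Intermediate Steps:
w = 4 (w = -4*(-1) = 4)
P(B) = 4 + B (P(B) = B + 4 = 4 + B)
1/P(L(-14, -1)) = 1/(4 - 1*(-1)) = 1/(4 + 1) = 1/5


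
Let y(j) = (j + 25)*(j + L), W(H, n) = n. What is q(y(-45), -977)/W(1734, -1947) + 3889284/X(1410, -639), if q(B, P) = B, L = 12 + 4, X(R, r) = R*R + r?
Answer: 33966712/20474003 ≈ 1.6590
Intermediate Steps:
X(R, r) = r + R² (X(R, r) = R² + r = r + R²)
L = 16
y(j) = (16 + j)*(25 + j) (y(j) = (j + 25)*(j + 16) = (25 + j)*(16 + j) = (16 + j)*(25 + j))
q(y(-45), -977)/W(1734, -1947) + 3889284/X(1410, -639) = (400 + (-45)² + 41*(-45))/(-1947) + 3889284/(-639 + 1410²) = (400 + 2025 - 1845)*(-1/1947) + 3889284/(-639 + 1988100) = 580*(-1/1947) + 3889284/1987461 = -580/1947 + 3889284*(1/1987461) = -580/1947 + 185204/94641 = 33966712/20474003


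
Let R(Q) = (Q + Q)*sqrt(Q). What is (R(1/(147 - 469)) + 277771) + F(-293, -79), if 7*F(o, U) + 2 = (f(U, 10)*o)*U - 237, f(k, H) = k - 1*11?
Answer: -139072/7 - I*sqrt(322)/51842 ≈ -19867.0 - 0.00034614*I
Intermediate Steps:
f(k, H) = -11 + k (f(k, H) = k - 11 = -11 + k)
F(o, U) = -239/7 + U*o*(-11 + U)/7 (F(o, U) = -2/7 + (((-11 + U)*o)*U - 237)/7 = -2/7 + ((o*(-11 + U))*U - 237)/7 = -2/7 + (U*o*(-11 + U) - 237)/7 = -2/7 + (-237 + U*o*(-11 + U))/7 = -2/7 + (-237/7 + U*o*(-11 + U)/7) = -239/7 + U*o*(-11 + U)/7)
R(Q) = 2*Q**(3/2) (R(Q) = (2*Q)*sqrt(Q) = 2*Q**(3/2))
(R(1/(147 - 469)) + 277771) + F(-293, -79) = (2*(1/(147 - 469))**(3/2) + 277771) + (-239/7 + (1/7)*(-79)*(-293)*(-11 - 79)) = (2*(1/(-322))**(3/2) + 277771) + (-239/7 + (1/7)*(-79)*(-293)*(-90)) = (2*(-1/322)**(3/2) + 277771) + (-239/7 - 2083230/7) = (2*(-I*sqrt(322)/103684) + 277771) - 2083469/7 = (-I*sqrt(322)/51842 + 277771) - 2083469/7 = (277771 - I*sqrt(322)/51842) - 2083469/7 = -139072/7 - I*sqrt(322)/51842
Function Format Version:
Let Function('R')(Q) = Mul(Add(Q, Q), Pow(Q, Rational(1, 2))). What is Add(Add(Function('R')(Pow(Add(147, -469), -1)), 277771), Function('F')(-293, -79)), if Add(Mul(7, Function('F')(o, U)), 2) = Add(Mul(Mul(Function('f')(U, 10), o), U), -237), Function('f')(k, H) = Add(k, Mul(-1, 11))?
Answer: Add(Rational(-139072, 7), Mul(Rational(-1, 51842), I, Pow(322, Rational(1, 2)))) ≈ Add(-19867., Mul(-0.00034614, I))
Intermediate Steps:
Function('f')(k, H) = Add(-11, k) (Function('f')(k, H) = Add(k, -11) = Add(-11, k))
Function('F')(o, U) = Add(Rational(-239, 7), Mul(Rational(1, 7), U, o, Add(-11, U))) (Function('F')(o, U) = Add(Rational(-2, 7), Mul(Rational(1, 7), Add(Mul(Mul(Add(-11, U), o), U), -237))) = Add(Rational(-2, 7), Mul(Rational(1, 7), Add(Mul(Mul(o, Add(-11, U)), U), -237))) = Add(Rational(-2, 7), Mul(Rational(1, 7), Add(Mul(U, o, Add(-11, U)), -237))) = Add(Rational(-2, 7), Mul(Rational(1, 7), Add(-237, Mul(U, o, Add(-11, U))))) = Add(Rational(-2, 7), Add(Rational(-237, 7), Mul(Rational(1, 7), U, o, Add(-11, U)))) = Add(Rational(-239, 7), Mul(Rational(1, 7), U, o, Add(-11, U))))
Function('R')(Q) = Mul(2, Pow(Q, Rational(3, 2))) (Function('R')(Q) = Mul(Mul(2, Q), Pow(Q, Rational(1, 2))) = Mul(2, Pow(Q, Rational(3, 2))))
Add(Add(Function('R')(Pow(Add(147, -469), -1)), 277771), Function('F')(-293, -79)) = Add(Add(Mul(2, Pow(Pow(Add(147, -469), -1), Rational(3, 2))), 277771), Add(Rational(-239, 7), Mul(Rational(1, 7), -79, -293, Add(-11, -79)))) = Add(Add(Mul(2, Pow(Pow(-322, -1), Rational(3, 2))), 277771), Add(Rational(-239, 7), Mul(Rational(1, 7), -79, -293, -90))) = Add(Add(Mul(2, Pow(Rational(-1, 322), Rational(3, 2))), 277771), Add(Rational(-239, 7), Rational(-2083230, 7))) = Add(Add(Mul(2, Mul(Rational(-1, 103684), I, Pow(322, Rational(1, 2)))), 277771), Rational(-2083469, 7)) = Add(Add(Mul(Rational(-1, 51842), I, Pow(322, Rational(1, 2))), 277771), Rational(-2083469, 7)) = Add(Add(277771, Mul(Rational(-1, 51842), I, Pow(322, Rational(1, 2)))), Rational(-2083469, 7)) = Add(Rational(-139072, 7), Mul(Rational(-1, 51842), I, Pow(322, Rational(1, 2))))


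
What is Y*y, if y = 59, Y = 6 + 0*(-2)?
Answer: 354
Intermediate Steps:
Y = 6 (Y = 6 + 0 = 6)
Y*y = 6*59 = 354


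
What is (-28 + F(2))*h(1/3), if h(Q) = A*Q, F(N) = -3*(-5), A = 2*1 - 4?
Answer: 26/3 ≈ 8.6667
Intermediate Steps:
A = -2 (A = 2 - 4 = -2)
F(N) = 15
h(Q) = -2*Q
(-28 + F(2))*h(1/3) = (-28 + 15)*(-2/3) = -(-26)*1*(⅓) = -(-26)/3 = -13*(-⅔) = 26/3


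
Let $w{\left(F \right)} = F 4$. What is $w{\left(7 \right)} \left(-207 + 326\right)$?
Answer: $3332$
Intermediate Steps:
$w{\left(F \right)} = 4 F$
$w{\left(7 \right)} \left(-207 + 326\right) = 4 \cdot 7 \left(-207 + 326\right) = 28 \cdot 119 = 3332$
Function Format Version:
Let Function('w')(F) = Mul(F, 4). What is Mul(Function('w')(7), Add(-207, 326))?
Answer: 3332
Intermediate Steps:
Function('w')(F) = Mul(4, F)
Mul(Function('w')(7), Add(-207, 326)) = Mul(Mul(4, 7), Add(-207, 326)) = Mul(28, 119) = 3332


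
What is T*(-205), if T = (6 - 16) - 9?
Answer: 3895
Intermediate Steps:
T = -19 (T = -10 - 9 = -19)
T*(-205) = -19*(-205) = 3895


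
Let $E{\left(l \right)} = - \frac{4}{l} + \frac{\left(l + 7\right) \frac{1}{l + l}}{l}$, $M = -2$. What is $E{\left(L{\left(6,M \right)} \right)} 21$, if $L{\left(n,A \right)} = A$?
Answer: $\frac{441}{8} \approx 55.125$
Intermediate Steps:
$E{\left(l \right)} = - \frac{4}{l} + \frac{7 + l}{2 l^{2}}$ ($E{\left(l \right)} = - \frac{4}{l} + \frac{\left(7 + l\right) \frac{1}{2 l}}{l} = - \frac{4}{l} + \frac{\frac{1}{2} \frac{1}{l} \left(7 + l\right)}{l} = - \frac{4}{l} + \frac{7 + l}{2 l^{2}}$)
$E{\left(L{\left(6,M \right)} \right)} 21 = \frac{7 \left(1 - -2\right)}{2 \cdot 4} \cdot 21 = \frac{7}{2} \cdot \frac{1}{4} \left(1 + 2\right) 21 = \frac{7}{2} \cdot \frac{1}{4} \cdot 3 \cdot 21 = \frac{21}{8} \cdot 21 = \frac{441}{8}$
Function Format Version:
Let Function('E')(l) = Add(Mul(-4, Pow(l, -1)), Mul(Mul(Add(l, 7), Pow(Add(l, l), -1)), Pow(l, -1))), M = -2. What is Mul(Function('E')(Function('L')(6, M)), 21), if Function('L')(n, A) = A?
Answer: Rational(441, 8) ≈ 55.125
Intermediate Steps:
Function('E')(l) = Add(Mul(-4, Pow(l, -1)), Mul(Rational(1, 2), Pow(l, -2), Add(7, l))) (Function('E')(l) = Add(Mul(-4, Pow(l, -1)), Mul(Mul(Add(7, l), Pow(Mul(2, l), -1)), Pow(l, -1))) = Add(Mul(-4, Pow(l, -1)), Mul(Mul(Add(7, l), Mul(Rational(1, 2), Pow(l, -1))), Pow(l, -1))) = Add(Mul(-4, Pow(l, -1)), Mul(Mul(Rational(1, 2), Pow(l, -1), Add(7, l)), Pow(l, -1))) = Add(Mul(-4, Pow(l, -1)), Mul(Rational(1, 2), Pow(l, -2), Add(7, l))))
Mul(Function('E')(Function('L')(6, M)), 21) = Mul(Mul(Rational(7, 2), Pow(-2, -2), Add(1, Mul(-1, -2))), 21) = Mul(Mul(Rational(7, 2), Rational(1, 4), Add(1, 2)), 21) = Mul(Mul(Rational(7, 2), Rational(1, 4), 3), 21) = Mul(Rational(21, 8), 21) = Rational(441, 8)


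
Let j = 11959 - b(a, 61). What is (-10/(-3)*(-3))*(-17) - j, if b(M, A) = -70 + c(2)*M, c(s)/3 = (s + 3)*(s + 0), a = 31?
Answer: -10929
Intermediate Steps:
c(s) = 3*s*(3 + s) (c(s) = 3*((s + 3)*(s + 0)) = 3*((3 + s)*s) = 3*(s*(3 + s)) = 3*s*(3 + s))
b(M, A) = -70 + 30*M (b(M, A) = -70 + (3*2*(3 + 2))*M = -70 + (3*2*5)*M = -70 + 30*M)
j = 11099 (j = 11959 - (-70 + 30*31) = 11959 - (-70 + 930) = 11959 - 1*860 = 11959 - 860 = 11099)
(-10/(-3)*(-3))*(-17) - j = (-10/(-3)*(-3))*(-17) - 1*11099 = (-10*(-⅓)*(-3))*(-17) - 11099 = ((10/3)*(-3))*(-17) - 11099 = -10*(-17) - 11099 = 170 - 11099 = -10929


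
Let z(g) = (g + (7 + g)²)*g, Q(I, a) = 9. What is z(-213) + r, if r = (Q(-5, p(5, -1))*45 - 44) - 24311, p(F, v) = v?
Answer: -9017449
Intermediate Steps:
z(g) = g*(g + (7 + g)²)
r = -23950 (r = (9*45 - 44) - 24311 = (405 - 44) - 24311 = 361 - 24311 = -23950)
z(-213) + r = -213*(-213 + (7 - 213)²) - 23950 = -213*(-213 + (-206)²) - 23950 = -213*(-213 + 42436) - 23950 = -213*42223 - 23950 = -8993499 - 23950 = -9017449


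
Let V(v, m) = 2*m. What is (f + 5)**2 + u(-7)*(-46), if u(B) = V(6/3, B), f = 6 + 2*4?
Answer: 1005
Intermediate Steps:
f = 14 (f = 6 + 8 = 14)
u(B) = 2*B
(f + 5)**2 + u(-7)*(-46) = (14 + 5)**2 + (2*(-7))*(-46) = 19**2 - 14*(-46) = 361 + 644 = 1005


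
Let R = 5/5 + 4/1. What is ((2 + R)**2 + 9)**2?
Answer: 3364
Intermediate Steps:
R = 5 (R = 5*(1/5) + 4*1 = 1 + 4 = 5)
((2 + R)**2 + 9)**2 = ((2 + 5)**2 + 9)**2 = (7**2 + 9)**2 = (49 + 9)**2 = 58**2 = 3364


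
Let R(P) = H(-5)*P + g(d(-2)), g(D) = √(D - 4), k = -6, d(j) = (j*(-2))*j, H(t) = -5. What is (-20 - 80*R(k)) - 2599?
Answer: -5019 - 160*I*√3 ≈ -5019.0 - 277.13*I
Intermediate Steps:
d(j) = -2*j² (d(j) = (-2*j)*j = -2*j²)
g(D) = √(-4 + D)
R(P) = -5*P + 2*I*√3 (R(P) = -5*P + √(-4 - 2*(-2)²) = -5*P + √(-4 - 2*4) = -5*P + √(-4 - 8) = -5*P + √(-12) = -5*P + 2*I*√3)
(-20 - 80*R(k)) - 2599 = (-20 - 80*(-5*(-6) + 2*I*√3)) - 2599 = (-20 - 80*(30 + 2*I*√3)) - 2599 = (-20 + (-2400 - 160*I*√3)) - 2599 = (-2420 - 160*I*√3) - 2599 = -5019 - 160*I*√3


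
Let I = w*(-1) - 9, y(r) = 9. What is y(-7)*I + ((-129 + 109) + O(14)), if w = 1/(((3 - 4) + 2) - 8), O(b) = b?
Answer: -600/7 ≈ -85.714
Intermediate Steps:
w = -⅐ (w = 1/((-1 + 2) - 8) = 1/(1 - 8) = 1/(-7) = -⅐ ≈ -0.14286)
I = -62/7 (I = -⅐*(-1) - 9 = ⅐ - 9 = -62/7 ≈ -8.8571)
y(-7)*I + ((-129 + 109) + O(14)) = 9*(-62/7) + ((-129 + 109) + 14) = -558/7 + (-20 + 14) = -558/7 - 6 = -600/7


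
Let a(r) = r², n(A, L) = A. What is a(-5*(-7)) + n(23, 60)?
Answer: 1248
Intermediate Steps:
a(-5*(-7)) + n(23, 60) = (-5*(-7))² + 23 = 35² + 23 = 1225 + 23 = 1248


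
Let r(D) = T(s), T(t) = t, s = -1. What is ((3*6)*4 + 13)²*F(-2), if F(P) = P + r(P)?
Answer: -21675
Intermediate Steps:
r(D) = -1
F(P) = -1 + P (F(P) = P - 1 = -1 + P)
((3*6)*4 + 13)²*F(-2) = ((3*6)*4 + 13)²*(-1 - 2) = (18*4 + 13)²*(-3) = (72 + 13)²*(-3) = 85²*(-3) = 7225*(-3) = -21675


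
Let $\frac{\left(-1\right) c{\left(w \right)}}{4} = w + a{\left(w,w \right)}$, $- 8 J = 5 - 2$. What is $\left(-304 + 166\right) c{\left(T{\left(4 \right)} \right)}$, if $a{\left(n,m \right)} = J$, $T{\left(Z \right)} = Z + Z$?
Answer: $4209$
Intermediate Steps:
$T{\left(Z \right)} = 2 Z$
$J = - \frac{3}{8}$ ($J = - \frac{5 - 2}{8} = \left(- \frac{1}{8}\right) 3 = - \frac{3}{8} \approx -0.375$)
$a{\left(n,m \right)} = - \frac{3}{8}$
$c{\left(w \right)} = \frac{3}{2} - 4 w$ ($c{\left(w \right)} = - 4 \left(w - \frac{3}{8}\right) = - 4 \left(- \frac{3}{8} + w\right) = \frac{3}{2} - 4 w$)
$\left(-304 + 166\right) c{\left(T{\left(4 \right)} \right)} = \left(-304 + 166\right) \left(\frac{3}{2} - 4 \cdot 2 \cdot 4\right) = - 138 \left(\frac{3}{2} - 32\right) = \left(-138\right) \left(- \frac{61}{2}\right) = 4209$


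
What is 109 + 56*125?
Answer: 7109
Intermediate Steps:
109 + 56*125 = 109 + 7000 = 7109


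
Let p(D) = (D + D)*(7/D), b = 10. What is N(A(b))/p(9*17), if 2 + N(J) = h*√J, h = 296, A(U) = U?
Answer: -⅐ + 148*√10/7 ≈ 66.717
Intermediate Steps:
p(D) = 14 (p(D) = (2*D)*(7/D) = 14)
N(J) = -2 + 296*√J
N(A(b))/p(9*17) = (-2 + 296*√10)/14 = (-2 + 296*√10)*(1/14) = -⅐ + 148*√10/7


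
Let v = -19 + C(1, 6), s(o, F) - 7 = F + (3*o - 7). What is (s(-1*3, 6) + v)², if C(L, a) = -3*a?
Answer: 1600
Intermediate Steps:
s(o, F) = F + 3*o (s(o, F) = 7 + (F + (3*o - 7)) = 7 + (F + (-7 + 3*o)) = 7 + (-7 + F + 3*o) = F + 3*o)
v = -37 (v = -19 - 3*6 = -19 - 18 = -37)
(s(-1*3, 6) + v)² = ((6 + 3*(-1*3)) - 37)² = ((6 + 3*(-3)) - 37)² = ((6 - 9) - 37)² = (-3 - 37)² = (-40)² = 1600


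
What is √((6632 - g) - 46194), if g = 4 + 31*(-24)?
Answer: I*√38822 ≈ 197.03*I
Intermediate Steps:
g = -740 (g = 4 - 744 = -740)
√((6632 - g) - 46194) = √((6632 - 1*(-740)) - 46194) = √((6632 + 740) - 46194) = √(7372 - 46194) = √(-38822) = I*√38822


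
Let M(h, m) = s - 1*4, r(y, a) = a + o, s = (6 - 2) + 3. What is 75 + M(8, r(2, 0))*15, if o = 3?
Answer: 120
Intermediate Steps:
s = 7 (s = 4 + 3 = 7)
r(y, a) = 3 + a (r(y, a) = a + 3 = 3 + a)
M(h, m) = 3 (M(h, m) = 7 - 1*4 = 7 - 4 = 3)
75 + M(8, r(2, 0))*15 = 75 + 3*15 = 75 + 45 = 120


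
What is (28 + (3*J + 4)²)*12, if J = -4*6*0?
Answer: 528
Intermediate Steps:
J = 0 (J = -24*0 = 0)
(28 + (3*J + 4)²)*12 = (28 + (3*0 + 4)²)*12 = (28 + (0 + 4)²)*12 = (28 + 4²)*12 = (28 + 16)*12 = 44*12 = 528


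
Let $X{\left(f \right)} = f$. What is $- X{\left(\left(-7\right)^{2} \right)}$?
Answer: $-49$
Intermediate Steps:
$- X{\left(\left(-7\right)^{2} \right)} = - \left(-7\right)^{2} = \left(-1\right) 49 = -49$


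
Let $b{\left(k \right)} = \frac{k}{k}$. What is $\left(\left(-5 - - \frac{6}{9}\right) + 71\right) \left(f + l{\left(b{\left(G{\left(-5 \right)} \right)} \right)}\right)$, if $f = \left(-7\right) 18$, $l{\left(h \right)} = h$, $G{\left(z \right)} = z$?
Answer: $- \frac{25000}{3} \approx -8333.3$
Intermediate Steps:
$b{\left(k \right)} = 1$
$f = -126$
$\left(\left(-5 - - \frac{6}{9}\right) + 71\right) \left(f + l{\left(b{\left(G{\left(-5 \right)} \right)} \right)}\right) = \left(\left(-5 - - \frac{6}{9}\right) + 71\right) \left(-126 + 1\right) = \left(\left(-5 - \left(-6\right) \frac{1}{9}\right) + 71\right) \left(-125\right) = \left(\left(-5 - - \frac{2}{3}\right) + 71\right) \left(-125\right) = \left(\left(-5 + \frac{2}{3}\right) + 71\right) \left(-125\right) = \left(- \frac{13}{3} + 71\right) \left(-125\right) = \frac{200}{3} \left(-125\right) = - \frac{25000}{3}$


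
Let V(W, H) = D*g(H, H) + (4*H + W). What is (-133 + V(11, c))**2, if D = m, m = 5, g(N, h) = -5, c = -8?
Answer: 32041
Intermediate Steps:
D = 5
V(W, H) = -25 + W + 4*H (V(W, H) = 5*(-5) + (4*H + W) = -25 + (W + 4*H) = -25 + W + 4*H)
(-133 + V(11, c))**2 = (-133 + (-25 + 11 + 4*(-8)))**2 = (-133 + (-25 + 11 - 32))**2 = (-133 - 46)**2 = (-179)**2 = 32041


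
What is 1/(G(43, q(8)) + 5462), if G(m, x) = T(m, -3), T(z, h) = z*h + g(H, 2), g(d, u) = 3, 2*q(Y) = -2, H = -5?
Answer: 1/5336 ≈ 0.00018741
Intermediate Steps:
q(Y) = -1 (q(Y) = (½)*(-2) = -1)
T(z, h) = 3 + h*z (T(z, h) = z*h + 3 = h*z + 3 = 3 + h*z)
G(m, x) = 3 - 3*m
1/(G(43, q(8)) + 5462) = 1/((3 - 3*43) + 5462) = 1/((3 - 129) + 5462) = 1/(-126 + 5462) = 1/5336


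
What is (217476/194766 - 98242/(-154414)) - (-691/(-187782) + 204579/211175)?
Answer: 5965933847923866413/7644897783947574150 ≈ 0.78038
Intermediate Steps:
(217476/194766 - 98242/(-154414)) - (-691/(-187782) + 204579/211175) = (217476*(1/194766) - 98242*(-1/154414)) - (-691*(-1/187782) + 204579*(1/211175)) = (36246/32461 + 49121/77207) - (691/187782 + 204579/211175) = 337920131/192785879 - 1*38562175703/39654863850 = 337920131/192785879 - 38562175703/39654863850 = 5965933847923866413/7644897783947574150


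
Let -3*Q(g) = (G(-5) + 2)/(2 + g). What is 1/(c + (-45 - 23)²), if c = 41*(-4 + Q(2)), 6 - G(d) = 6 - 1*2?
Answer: 3/13339 ≈ 0.00022490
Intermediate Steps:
G(d) = 2 (G(d) = 6 - (6 - 1*2) = 6 - (6 - 2) = 6 - 1*4 = 6 - 4 = 2)
Q(g) = -4/(3*(2 + g)) (Q(g) = -(2 + 2)/(3*(2 + g)) = -4/(3*(2 + g)))
c = -533/3 (c = 41*(-4 - 4/(6 + 3*2)) = 41*(-4 - 4/(6 + 6)) = 41*(-4 - 4/12) = 41*(-4 - 4*1/12) = 41*(-4 - ⅓) = 41*(-13/3) = -533/3 ≈ -177.67)
1/(c + (-45 - 23)²) = 1/(-533/3 + (-45 - 23)²) = 1/(-533/3 + (-68)²) = 1/(-533/3 + 4624) = 1/(13339/3) = 3/13339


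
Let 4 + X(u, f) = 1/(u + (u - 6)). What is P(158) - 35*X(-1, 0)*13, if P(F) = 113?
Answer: 15919/8 ≈ 1989.9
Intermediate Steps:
X(u, f) = -4 + 1/(-6 + 2*u) (X(u, f) = -4 + 1/(u + (u - 6)) = -4 + 1/(u + (-6 + u)) = -4 + 1/(-6 + 2*u))
P(158) - 35*X(-1, 0)*13 = 113 - 35*(25 - 8*(-1))/(2*(-3 - 1))*13 = 113 - 35*(25 + 8)/(2*(-4))*13 = 113 - 35*(-1)*33/(2*4)*13 = 113 - 35*(-33/8)*13 = 113 + (1155/8)*13 = 113 + 15015/8 = 15919/8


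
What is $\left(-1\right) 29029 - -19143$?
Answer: $-9886$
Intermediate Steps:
$\left(-1\right) 29029 - -19143 = -29029 + 19143 = -9886$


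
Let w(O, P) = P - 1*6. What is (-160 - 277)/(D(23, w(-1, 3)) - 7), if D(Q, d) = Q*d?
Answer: 23/4 ≈ 5.7500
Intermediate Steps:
w(O, P) = -6 + P (w(O, P) = P - 6 = -6 + P)
(-160 - 277)/(D(23, w(-1, 3)) - 7) = (-160 - 277)/(23*(-6 + 3) - 7) = -437/(23*(-3) - 7) = -437/(-69 - 7) = -437/(-76) = -437*(-1/76) = 23/4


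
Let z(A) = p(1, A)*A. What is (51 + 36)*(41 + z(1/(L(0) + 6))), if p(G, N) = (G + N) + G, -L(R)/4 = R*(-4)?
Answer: 43181/12 ≈ 3598.4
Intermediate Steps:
L(R) = 16*R (L(R) = -4*R*(-4) = -(-16)*R = 16*R)
p(G, N) = N + 2*G
z(A) = A*(2 + A) (z(A) = (A + 2*1)*A = (A + 2)*A = (2 + A)*A = A*(2 + A))
(51 + 36)*(41 + z(1/(L(0) + 6))) = (51 + 36)*(41 + (2 + 1/(16*0 + 6))/(16*0 + 6)) = 87*(41 + (2 + 1/(0 + 6))/(0 + 6)) = 87*(41 + (2 + 1/6)/6) = 87*(41 + (2 + ⅙)/6) = 87*(41 + (⅙)*(13/6)) = 87*(41 + 13/36) = 87*(1489/36) = 43181/12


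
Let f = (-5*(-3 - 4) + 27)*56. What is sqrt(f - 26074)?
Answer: I*sqrt(22602) ≈ 150.34*I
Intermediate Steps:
f = 3472 (f = (-5*(-7) + 27)*56 = (35 + 27)*56 = 62*56 = 3472)
sqrt(f - 26074) = sqrt(3472 - 26074) = sqrt(-22602) = I*sqrt(22602)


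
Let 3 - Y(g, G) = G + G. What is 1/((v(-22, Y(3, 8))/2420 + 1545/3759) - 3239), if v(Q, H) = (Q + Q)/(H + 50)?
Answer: -2549855/8257933573 ≈ -0.00030878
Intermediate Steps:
Y(g, G) = 3 - 2*G (Y(g, G) = 3 - (G + G) = 3 - 2*G)
v(Q, H) = 2*Q/(50 + H) (v(Q, H) = (2*Q)/(50 + H) = 2*Q/(50 + H))
1/((v(-22, Y(3, 8))/2420 + 1545/3759) - 3239) = 1/(((2*(-22)/(50 + (3 - 2*8)))/2420 + 1545/3759) - 3239) = 1/(((2*(-22)/(50 + (3 - 16)))*(1/2420) + 1545*(1/3759)) - 3239) = 1/(((2*(-22)/(50 - 13))*(1/2420) + 515/1253) - 3239) = 1/(((2*(-22)/37)*(1/2420) + 515/1253) - 3239) = 1/(((2*(-22)*(1/37))*(1/2420) + 515/1253) - 3239) = 1/((-44/37*1/2420 + 515/1253) - 3239) = 1/((-1/2035 + 515/1253) - 3239) = 1/(1046772/2549855 - 3239) = 1/(-8257933573/2549855) = -2549855/8257933573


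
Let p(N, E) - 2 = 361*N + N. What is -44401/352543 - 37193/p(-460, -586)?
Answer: 5718566081/58704755274 ≈ 0.097412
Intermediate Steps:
p(N, E) = 2 + 362*N (p(N, E) = 2 + (361*N + N) = 2 + 362*N)
-44401/352543 - 37193/p(-460, -586) = -44401/352543 - 37193/(2 + 362*(-460)) = -44401*1/352543 - 37193/(2 - 166520) = -44401/352543 - 37193/(-166518) = -44401/352543 - 37193*(-1/166518) = -44401/352543 + 37193/166518 = 5718566081/58704755274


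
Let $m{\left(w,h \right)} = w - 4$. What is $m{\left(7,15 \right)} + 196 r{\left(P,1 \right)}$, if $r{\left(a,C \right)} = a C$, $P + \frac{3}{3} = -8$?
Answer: $-1761$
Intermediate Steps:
$P = -9$ ($P = -1 - 8 = -9$)
$m{\left(w,h \right)} = -4 + w$
$r{\left(a,C \right)} = C a$
$m{\left(7,15 \right)} + 196 r{\left(P,1 \right)} = \left(-4 + 7\right) + 196 \cdot 1 \left(-9\right) = 3 + 196 \left(-9\right) = 3 - 1764 = -1761$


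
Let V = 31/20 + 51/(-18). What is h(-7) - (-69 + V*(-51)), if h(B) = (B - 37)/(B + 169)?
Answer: 5311/1620 ≈ 3.2784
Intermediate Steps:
V = -77/60 (V = 31*(1/20) + 51*(-1/18) = 31/20 - 17/6 = -77/60 ≈ -1.2833)
h(B) = (-37 + B)/(169 + B)
h(-7) - (-69 + V*(-51)) = (-37 - 7)/(169 - 7) - (-69 - 77/60*(-51)) = -44/162 - (-69 + 1309/20) = (1/162)*(-44) - 1*(-71/20) = -22/81 + 71/20 = 5311/1620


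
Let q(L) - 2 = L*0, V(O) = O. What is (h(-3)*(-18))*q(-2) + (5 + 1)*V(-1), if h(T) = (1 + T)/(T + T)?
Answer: -18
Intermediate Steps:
h(T) = (1 + T)/(2*T) (h(T) = (1 + T)/((2*T)) = (1 + T)*(1/(2*T)) = (1 + T)/(2*T))
q(L) = 2 (q(L) = 2 + L*0 = 2 + 0 = 2)
(h(-3)*(-18))*q(-2) + (5 + 1)*V(-1) = (((½)*(1 - 3)/(-3))*(-18))*2 + (5 + 1)*(-1) = (((½)*(-⅓)*(-2))*(-18))*2 + 6*(-1) = ((⅓)*(-18))*2 - 6 = -6*2 - 6 = -12 - 6 = -18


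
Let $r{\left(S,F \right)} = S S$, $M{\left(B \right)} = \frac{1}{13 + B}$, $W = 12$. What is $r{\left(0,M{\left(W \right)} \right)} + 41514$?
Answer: $41514$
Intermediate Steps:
$r{\left(S,F \right)} = S^{2}$
$r{\left(0,M{\left(W \right)} \right)} + 41514 = 0^{2} + 41514 = 0 + 41514 = 41514$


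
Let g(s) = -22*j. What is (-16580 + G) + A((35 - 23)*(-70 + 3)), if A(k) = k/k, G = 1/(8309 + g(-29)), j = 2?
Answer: -137025434/8265 ≈ -16579.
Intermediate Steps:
g(s) = -44 (g(s) = -22*2 = -44)
G = 1/8265 (G = 1/(8309 - 44) = 1/8265 ≈ 0.00012099)
A(k) = 1
(-16580 + G) + A((35 - 23)*(-70 + 3)) = (-16580 + 1/8265) + 1 = -137033699/8265 + 1 = -137025434/8265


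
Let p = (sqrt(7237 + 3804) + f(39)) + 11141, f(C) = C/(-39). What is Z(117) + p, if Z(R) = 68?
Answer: 11208 + sqrt(11041) ≈ 11313.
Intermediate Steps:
f(C) = -C/39 (f(C) = C*(-1/39) = -C/39)
p = 11140 + sqrt(11041) (p = (sqrt(7237 + 3804) - 1/39*39) + 11141 = (sqrt(11041) - 1) + 11141 = (-1 + sqrt(11041)) + 11141 = 11140 + sqrt(11041) ≈ 11245.)
Z(117) + p = 68 + (11140 + sqrt(11041)) = 11208 + sqrt(11041)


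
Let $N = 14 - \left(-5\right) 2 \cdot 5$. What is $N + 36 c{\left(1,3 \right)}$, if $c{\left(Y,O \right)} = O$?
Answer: $172$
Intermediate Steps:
$N = 64$ ($N = 14 - \left(-10\right) 5 = 14 - -50 = 14 + 50 = 64$)
$N + 36 c{\left(1,3 \right)} = 64 + 36 \cdot 3 = 64 + 108 = 172$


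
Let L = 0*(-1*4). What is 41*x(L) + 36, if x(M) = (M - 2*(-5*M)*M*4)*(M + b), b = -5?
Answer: 36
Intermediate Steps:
L = 0 (L = 0*(-4) = 0)
x(M) = (-5 + M)*(M + 40*M²) (x(M) = (M - 2*(-5*M)*M*4)*(M - 5) = (M - (-10)*M²*4)*(-5 + M) = (M + (10*M²)*4)*(-5 + M) = (M + 40*M²)*(-5 + M) = (-5 + M)*(M + 40*M²))
41*x(L) + 36 = 41*(0*(-5 - 199*0 + 40*0²)) + 36 = 41*(0*(-5 + 0 + 40*0)) + 36 = 41*(0*(-5 + 0 + 0)) + 36 = 41*(0*(-5)) + 36 = 41*0 + 36 = 0 + 36 = 36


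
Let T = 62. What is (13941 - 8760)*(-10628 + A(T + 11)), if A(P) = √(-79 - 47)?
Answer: -55063668 + 15543*I*√14 ≈ -5.5064e+7 + 58157.0*I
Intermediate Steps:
A(P) = 3*I*√14 (A(P) = √(-126) = 3*I*√14)
(13941 - 8760)*(-10628 + A(T + 11)) = (13941 - 8760)*(-10628 + 3*I*√14) = 5181*(-10628 + 3*I*√14) = -55063668 + 15543*I*√14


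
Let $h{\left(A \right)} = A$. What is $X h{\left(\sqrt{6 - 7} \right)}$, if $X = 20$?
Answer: $20 i \approx 20.0 i$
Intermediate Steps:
$X h{\left(\sqrt{6 - 7} \right)} = 20 \sqrt{6 - 7} = 20 \sqrt{-1} = 20 i$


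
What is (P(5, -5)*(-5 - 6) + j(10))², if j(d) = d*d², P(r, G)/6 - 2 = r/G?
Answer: 872356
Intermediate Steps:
P(r, G) = 12 + 6*r/G (P(r, G) = 12 + 6*(r/G) = 12 + 6*r/G)
j(d) = d³
(P(5, -5)*(-5 - 6) + j(10))² = ((12 + 6*5/(-5))*(-5 - 6) + 10³)² = ((12 + 6*5*(-⅕))*(-11) + 1000)² = ((12 - 6)*(-11) + 1000)² = (6*(-11) + 1000)² = (-66 + 1000)² = 934² = 872356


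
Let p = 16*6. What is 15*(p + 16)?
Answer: 1680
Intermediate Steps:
p = 96
15*(p + 16) = 15*(96 + 16) = 15*112 = 1680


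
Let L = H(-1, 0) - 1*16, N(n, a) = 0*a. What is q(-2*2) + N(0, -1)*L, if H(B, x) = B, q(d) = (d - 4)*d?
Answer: 32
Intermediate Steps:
N(n, a) = 0
q(d) = d*(-4 + d) (q(d) = (-4 + d)*d = d*(-4 + d))
L = -17 (L = -1 - 1*16 = -1 - 16 = -17)
q(-2*2) + N(0, -1)*L = (-2*2)*(-4 - 2*2) + 0*(-17) = -4*(-4 - 4) + 0 = -4*(-8) + 0 = 32 + 0 = 32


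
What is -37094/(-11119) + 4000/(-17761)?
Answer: 614350534/197484559 ≈ 3.1109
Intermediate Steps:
-37094/(-11119) + 4000/(-17761) = -37094*(-1/11119) + 4000*(-1/17761) = 37094/11119 - 4000/17761 = 614350534/197484559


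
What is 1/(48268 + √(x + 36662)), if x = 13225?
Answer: 48268/2329749937 - 3*√5543/2329749937 ≈ 2.0622e-5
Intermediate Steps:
1/(48268 + √(x + 36662)) = 1/(48268 + √(13225 + 36662)) = 1/(48268 + √49887) = 1/(48268 + 3*√5543)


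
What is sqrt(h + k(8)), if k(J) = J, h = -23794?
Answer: I*sqrt(23786) ≈ 154.23*I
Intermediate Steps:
sqrt(h + k(8)) = sqrt(-23794 + 8) = sqrt(-23786) = I*sqrt(23786)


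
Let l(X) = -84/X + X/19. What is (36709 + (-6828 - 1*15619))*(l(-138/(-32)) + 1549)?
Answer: 76273197393/3496 ≈ 2.1817e+7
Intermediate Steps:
l(X) = -84/X + X/19 (l(X) = -84/X + X*(1/19) = -84/X + X/19)
(36709 + (-6828 - 1*15619))*(l(-138/(-32)) + 1549) = (36709 + (-6828 - 1*15619))*((-84/((-138/(-32))) + (-138/(-32))/19) + 1549) = (36709 + (-6828 - 15619))*((-84/((-138*(-1/32))) + (-138*(-1/32))/19) + 1549) = (36709 - 22447)*((-84/69/16 + (1/19)*(69/16)) + 1549) = 14262*((-84*16/69 + 69/304) + 1549) = 14262*((-448/23 + 69/304) + 1549) = 14262*(-134605/6992 + 1549) = 14262*(10696003/6992) = 76273197393/3496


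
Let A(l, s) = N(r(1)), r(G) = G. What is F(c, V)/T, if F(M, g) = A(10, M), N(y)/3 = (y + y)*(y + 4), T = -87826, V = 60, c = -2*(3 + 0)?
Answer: -15/43913 ≈ -0.00034158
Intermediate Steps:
c = -6 (c = -2*3 = -6)
N(y) = 6*y*(4 + y) (N(y) = 3*((y + y)*(y + 4)) = 3*((2*y)*(4 + y)) = 3*(2*y*(4 + y)) = 6*y*(4 + y))
A(l, s) = 30 (A(l, s) = 6*1*(4 + 1) = 6*1*5 = 30)
F(M, g) = 30
F(c, V)/T = 30/(-87826) = 30*(-1/87826) = -15/43913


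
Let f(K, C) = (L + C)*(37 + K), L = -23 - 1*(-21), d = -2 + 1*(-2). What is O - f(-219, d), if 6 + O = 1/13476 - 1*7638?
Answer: -117726335/13476 ≈ -8736.0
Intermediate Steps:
d = -4 (d = -2 - 2 = -4)
L = -2 (L = -23 + 21 = -2)
f(K, C) = (-2 + C)*(37 + K)
O = -103010543/13476 (O = -6 + (1/13476 - 1*7638) = -6 + (1/13476 - 7638) = -6 - 102929687/13476 = -103010543/13476 ≈ -7644.0)
O - f(-219, d) = -103010543/13476 - (-74 - 2*(-219) + 37*(-4) - 4*(-219)) = -103010543/13476 - (-74 + 438 - 148 + 876) = -103010543/13476 - 1*1092 = -103010543/13476 - 1092 = -117726335/13476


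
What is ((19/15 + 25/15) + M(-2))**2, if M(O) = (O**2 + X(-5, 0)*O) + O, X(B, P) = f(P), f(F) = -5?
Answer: 50176/225 ≈ 223.00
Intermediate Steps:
X(B, P) = -5
M(O) = O**2 - 4*O (M(O) = (O**2 - 5*O) + O = O**2 - 4*O)
((19/15 + 25/15) + M(-2))**2 = ((19/15 + 25/15) - 2*(-4 - 2))**2 = ((19*(1/15) + 25*(1/15)) - 2*(-6))**2 = ((19/15 + 5/3) + 12)**2 = (44/15 + 12)**2 = (224/15)**2 = 50176/225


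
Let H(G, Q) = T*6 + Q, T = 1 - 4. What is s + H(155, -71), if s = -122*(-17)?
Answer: 1985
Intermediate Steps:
T = -3
H(G, Q) = -18 + Q (H(G, Q) = -3*6 + Q = -18 + Q)
s = 2074
s + H(155, -71) = 2074 + (-18 - 71) = 2074 - 89 = 1985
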